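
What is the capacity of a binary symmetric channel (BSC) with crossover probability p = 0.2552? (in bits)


H(p) = -p*log2(p) - (1-p)*log2(1-p) = -0.2552*log2(0.2552) - 0.7448*log2(0.7448) = 0.502821 + 0.316596 = 0.8194. C = 1 - H(p) = 1 - 0.8194 = 0.1806

0.1806 bits


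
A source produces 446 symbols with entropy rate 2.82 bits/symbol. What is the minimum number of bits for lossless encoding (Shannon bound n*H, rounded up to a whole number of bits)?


Minimum bits >= n * H = 446 * 2.82 = 1257.72, rounded up to a whole number of bits = 1258

1258 bits


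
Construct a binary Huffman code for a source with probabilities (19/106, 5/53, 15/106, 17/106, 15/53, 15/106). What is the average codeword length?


Huffman construction (repeatedly merge the two least-probable nodes; each merge adds 1 bit to every symbol beneath it): 5/53 + 15/106 = 25/106; 15/106 + 17/106 = 16/53; 19/106 + 25/106 = 22/53; 15/53 + 16/53 = 31/53; 22/53 + 31/53 = 1. Resulting codeword lengths (in the order the probabilities were given): (2, 3, 3, 3, 2, 3). L_avg = sum(p_i * l_i) = 19/106*2 + 5/53*3 + 15/106*3 + 17/106*3 + 15/53*2 + 15/106*3 = 269/106 = 2.5377

2.5377 bits


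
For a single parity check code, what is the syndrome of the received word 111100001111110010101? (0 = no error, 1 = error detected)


Syndrome = XOR of all bits = 1 XOR 1 XOR 1 XOR 1 XOR 0 XOR 0 XOR 0 XOR 0 XOR 1 XOR 1 XOR 1 XOR 1 XOR 1 XOR 1 XOR 0 XOR 0 XOR 1 XOR 0 XOR 1 XOR 0 XOR 1 = 1

1


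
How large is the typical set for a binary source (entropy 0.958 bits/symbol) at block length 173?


log2|A_typical| = nH = 173 * 0.958 = 165.734, so |A_typical| ~ 2^165.734 = 7.779e+49

7.779e+49


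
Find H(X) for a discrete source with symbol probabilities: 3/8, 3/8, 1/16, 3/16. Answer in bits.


H = -sum(p_i * log2(p_i)). Terms: -(3/8)*log2(3/8) = 0.530639; -(3/8)*log2(3/8) = 0.530639; -(1/16)*log2(1/16) = 0.250000; -(3/16)*log2(3/16) = 0.452820. H = 0.530639 + 0.530639 + 0.250000 + 0.452820 = 1.7641

1.7641 bits


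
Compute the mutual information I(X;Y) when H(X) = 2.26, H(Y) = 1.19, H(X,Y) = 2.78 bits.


I(X;Y) = H(X) + H(Y) - H(X,Y) = 2.26 + 1.19 - 2.78 = 0.67

0.67 bits


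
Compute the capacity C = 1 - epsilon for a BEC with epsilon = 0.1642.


C = 1 - epsilon = 1 - 0.1642 = 0.8358

0.8358 bits


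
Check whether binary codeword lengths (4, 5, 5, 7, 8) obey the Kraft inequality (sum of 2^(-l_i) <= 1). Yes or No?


Kraft sum = sum(2^(-l_i)) = 0.1367, need <= 1. Result: satisfied (a binary prefix-free code with these lengths exists)

Yes


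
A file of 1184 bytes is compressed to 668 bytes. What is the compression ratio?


Ratio = original / compressed = 1184 / 668 = 1.7725

1.7725


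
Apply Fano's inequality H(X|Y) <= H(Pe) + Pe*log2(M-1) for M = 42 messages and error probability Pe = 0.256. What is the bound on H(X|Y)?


H(Pe) = -Pe*log2(Pe) - (1-Pe)*log2(1-Pe) = -0.256*log2(0.256) - 0.744*log2(0.744) = 0.503241 + 0.317409 = 0.8207. Pe*log2(M-1) = 0.256*log2(41) = 1.371533. Bound = H(Pe) + Pe*log2(M-1) = 0.503241 + 0.317409 + 1.371533 = 2.1922

2.1922 bits


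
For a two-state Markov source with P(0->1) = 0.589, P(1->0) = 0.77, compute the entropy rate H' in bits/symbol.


Stationary distribution: pi_0 = p10/(p01+p10) = 0.5666, pi_1 = 0.4334. Entropy rate H' = pi_0*H(p01) + pi_1*H(p10) = 0.5666*0.977 + 0.4334*0.778 = 0.8908

0.8908 bits/symbol


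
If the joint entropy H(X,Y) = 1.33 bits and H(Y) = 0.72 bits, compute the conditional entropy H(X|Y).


H(X|Y) = H(X,Y) - H(Y) = 1.33 - 0.72 = 0.61

0.61 bits


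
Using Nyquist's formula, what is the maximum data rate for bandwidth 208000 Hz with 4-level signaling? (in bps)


Rate = 2 * B * log2(M) = 2 * 208000 * 2.0 = 832000.0

832000.0 bps


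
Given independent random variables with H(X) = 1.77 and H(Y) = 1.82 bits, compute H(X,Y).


For independent variables, H(X,Y) = H(X) + H(Y) = 1.77 + 1.82 = 3.59

3.59 bits


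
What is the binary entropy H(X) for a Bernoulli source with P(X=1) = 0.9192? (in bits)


H = -p*log2(p) - (1-p)*log2(1-p). -0.9192*log2(0.9192) = 0.111728; -0.0808*log2(0.0808) = 0.293264. H = 0.111728 + 0.293264 = 0.405

0.405 bits


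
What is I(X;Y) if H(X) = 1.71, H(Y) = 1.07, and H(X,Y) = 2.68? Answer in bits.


I(X;Y) = H(X) + H(Y) - H(X,Y) = 1.71 + 1.07 - 2.68 = 0.1

0.1 bits


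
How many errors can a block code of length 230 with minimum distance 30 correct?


Correction capability = floor((d-1)/2) = floor((30-1)/2) = 14

14 errors


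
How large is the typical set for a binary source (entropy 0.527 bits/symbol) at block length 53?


log2|A_typical| = nH = 53 * 0.527 = 27.931, so |A_typical| ~ 2^27.931 = 2.559e+08

2.559e+08


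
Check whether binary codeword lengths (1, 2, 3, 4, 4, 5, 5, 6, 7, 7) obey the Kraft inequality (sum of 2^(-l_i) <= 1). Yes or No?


Kraft sum = sum(2^(-l_i)) = 1.0938, need <= 1. Result: violated (a binary prefix-free code with these lengths cannot exist)

No


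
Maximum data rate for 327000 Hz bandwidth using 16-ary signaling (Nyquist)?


Rate = 2 * B * log2(M) = 2 * 327000 * 4.0 = 2616000.0

2616000.0 bps


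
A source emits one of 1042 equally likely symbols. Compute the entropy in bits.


H = log2(n) = log2(1042) = 10.0251

10.0251 bits


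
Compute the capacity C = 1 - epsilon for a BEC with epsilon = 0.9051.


C = 1 - epsilon = 1 - 0.9051 = 0.0949

0.0949 bits


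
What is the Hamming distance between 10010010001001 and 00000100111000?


Count differing positions: ^ . . ^ . ^ ^ . ^ ^ . . . ^ = 7 differences

7


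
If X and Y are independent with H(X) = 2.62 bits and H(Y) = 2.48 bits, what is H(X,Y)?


For independent variables, H(X,Y) = H(X) + H(Y) = 2.62 + 2.48 = 5.1

5.1 bits


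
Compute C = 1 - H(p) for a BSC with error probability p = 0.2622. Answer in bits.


H(p) = -p*log2(p) - (1-p)*log2(1-p) = -0.2622*log2(0.2622) - 0.7378*log2(0.7378) = 0.506376 + 0.323672 = 0.83. C = 1 - H(p) = 1 - 0.83 = 0.17

0.17 bits


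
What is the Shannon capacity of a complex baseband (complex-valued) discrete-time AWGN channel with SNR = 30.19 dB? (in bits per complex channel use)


SNR_linear = 10^(30.19/10) = 1044.7202; C = log2(1 + SNR_linear) = log2(1 + 1044.7202) = 10.0303

10.0303 bits/channel use


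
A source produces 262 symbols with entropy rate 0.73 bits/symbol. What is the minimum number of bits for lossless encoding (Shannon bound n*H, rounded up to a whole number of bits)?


Minimum bits >= n * H = 262 * 0.73 = 191.26, rounded up to a whole number of bits = 192

192 bits


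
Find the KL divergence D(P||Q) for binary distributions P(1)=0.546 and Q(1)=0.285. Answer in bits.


KL = p*log2(p/q) + (1-p)*log2((1-p)/(1-q)) = 0.546*log2(0.546/0.285) + 0.454*log2(0.454/0.715) = 0.2146

0.2146 bits


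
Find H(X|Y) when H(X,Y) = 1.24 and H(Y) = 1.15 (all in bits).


H(X|Y) = H(X,Y) - H(Y) = 1.24 - 1.15 = 0.09

0.09 bits


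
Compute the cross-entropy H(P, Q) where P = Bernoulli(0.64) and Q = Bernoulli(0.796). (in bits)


H(P,Q) = -p*log2(q) - (1-p)*log2(1-q). -0.64*log2(0.796) = 0.210662; -0.36*log2(0.204) = 0.825609. H(P,Q) = 0.210662 + 0.825609 = 1.0363

1.0363 bits


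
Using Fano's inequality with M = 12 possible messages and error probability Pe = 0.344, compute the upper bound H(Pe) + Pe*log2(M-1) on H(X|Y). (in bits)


H(Pe) = -Pe*log2(Pe) - (1-Pe)*log2(1-Pe) = -0.344*log2(0.344) - 0.656*log2(0.656) = 0.529595 + 0.399000 = 0.9286. Pe*log2(M-1) = 0.344*log2(11) = 1.190044. Bound = H(Pe) + Pe*log2(M-1) = 0.529595 + 0.399000 + 1.190044 = 2.1186

2.1186 bits


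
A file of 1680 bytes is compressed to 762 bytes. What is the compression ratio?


Ratio = original / compressed = 1680 / 762 = 2.2047

2.2047


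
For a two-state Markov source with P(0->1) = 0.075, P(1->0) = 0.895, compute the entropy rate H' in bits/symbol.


Stationary distribution: pi_0 = p10/(p01+p10) = 0.9227, pi_1 = 0.0773. Entropy rate H' = pi_0*H(p01) + pi_1*H(p10) = 0.9227*0.3843 + 0.0773*0.4846 = 0.3921

0.3921 bits/symbol


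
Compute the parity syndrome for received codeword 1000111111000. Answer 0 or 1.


Syndrome = XOR of all bits = 1 XOR 0 XOR 0 XOR 0 XOR 1 XOR 1 XOR 1 XOR 1 XOR 1 XOR 1 XOR 0 XOR 0 XOR 0 = 1

1


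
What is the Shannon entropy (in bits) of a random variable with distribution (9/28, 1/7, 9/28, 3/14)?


H = -sum(p_i * log2(p_i)). Terms: -(9/28)*log2(9/28) = 0.526317; -(1/7)*log2(1/7) = 0.401051; -(9/28)*log2(9/28) = 0.526317; -(3/14)*log2(3/14) = 0.476227. H = 0.526317 + 0.401051 + 0.526317 + 0.476227 = 1.9299

1.9299 bits


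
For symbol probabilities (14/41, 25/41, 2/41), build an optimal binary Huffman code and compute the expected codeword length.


Huffman construction (repeatedly merge the two least-probable nodes; each merge adds 1 bit to every symbol beneath it): 2/41 + 14/41 = 16/41; 16/41 + 25/41 = 1. Resulting codeword lengths (in the order the probabilities were given): (2, 1, 2). L_avg = sum(p_i * l_i) = 14/41*2 + 25/41*1 + 2/41*2 = 57/41 = 1.3902

1.3902 bits


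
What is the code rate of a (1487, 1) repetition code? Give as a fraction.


Rate = k/n = 1/1487

1/1487


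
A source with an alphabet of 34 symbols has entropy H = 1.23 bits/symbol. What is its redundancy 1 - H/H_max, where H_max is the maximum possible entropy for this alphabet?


H_max = log2(K) = log2(34) = 5.0875 bits/symbol. Redundancy = 1 - H/H_max = 1 - 1.23/5.0875 = 1 - 0.2418 = 0.7582

0.7582


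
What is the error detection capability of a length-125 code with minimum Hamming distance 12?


Detection capability = d_min - 1 = 12 - 1 = 11

11 errors


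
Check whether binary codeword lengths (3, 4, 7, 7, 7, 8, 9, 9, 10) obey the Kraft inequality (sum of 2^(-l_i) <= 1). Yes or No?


Kraft sum = sum(2^(-l_i)) = 0.2197, need <= 1. Result: satisfied (a binary prefix-free code with these lengths exists)

Yes


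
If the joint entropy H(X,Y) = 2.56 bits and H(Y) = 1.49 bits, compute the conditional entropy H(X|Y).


H(X|Y) = H(X,Y) - H(Y) = 2.56 - 1.49 = 1.07

1.07 bits


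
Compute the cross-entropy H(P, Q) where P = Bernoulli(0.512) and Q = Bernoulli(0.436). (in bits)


H(P,Q) = -p*log2(q) - (1-p)*log2(1-q). -0.512*log2(0.436) = 0.613171; -0.488*log2(0.564) = 0.403202. H(P,Q) = 0.613171 + 0.403202 = 1.0164

1.0164 bits


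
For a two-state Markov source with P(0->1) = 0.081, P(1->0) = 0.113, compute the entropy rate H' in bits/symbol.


Stationary distribution: pi_0 = p10/(p01+p10) = 0.5825, pi_1 = 0.4175. Entropy rate H' = pi_0*H(p01) + pi_1*H(p10) = 0.5825*0.4057 + 0.4175*0.5089 = 0.4488

0.4488 bits/symbol


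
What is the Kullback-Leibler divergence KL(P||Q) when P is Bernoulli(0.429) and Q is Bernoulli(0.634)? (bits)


KL = p*log2(p/q) + (1-p)*log2((1-p)/(1-q)) = 0.429*log2(0.429/0.634) + 0.571*log2(0.571/0.366) = 0.1246

0.1246 bits


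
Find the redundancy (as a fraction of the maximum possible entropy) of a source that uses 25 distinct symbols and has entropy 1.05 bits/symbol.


H_max = log2(K) = log2(25) = 4.6439 bits/symbol. Redundancy = 1 - H/H_max = 1 - 1.05/4.6439 = 1 - 0.2261 = 0.7739

0.7739


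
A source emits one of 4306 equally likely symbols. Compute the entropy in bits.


H = log2(n) = log2(4306) = 12.0721

12.0721 bits


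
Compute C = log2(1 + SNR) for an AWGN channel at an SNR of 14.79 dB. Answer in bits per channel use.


SNR_linear = 10^(14.79/10) = 30.1301; C = log2(1 + SNR_linear) = log2(1 + 30.1301) = 4.9602

4.9602 bits/channel use


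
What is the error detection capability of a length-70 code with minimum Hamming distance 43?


Detection capability = d_min - 1 = 43 - 1 = 42

42 errors


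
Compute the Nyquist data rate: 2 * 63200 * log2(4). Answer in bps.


Rate = 2 * B * log2(M) = 2 * 63200 * 2.0 = 252800.0

252800.0 bps


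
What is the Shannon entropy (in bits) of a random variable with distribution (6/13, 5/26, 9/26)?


H = -sum(p_i * log2(p_i)). Terms: -(6/13)*log2(6/13) = 0.514836; -(5/26)*log2(5/26) = 0.457406; -(9/26)*log2(9/26) = 0.529794. H = 0.514836 + 0.457406 + 0.529794 = 1.502

1.502 bits


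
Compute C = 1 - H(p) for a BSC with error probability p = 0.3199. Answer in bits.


H(p) = -p*log2(p) - (1-p)*log2(1-p) = -0.3199*log2(0.3199) - 0.6801*log2(0.6801) = 0.526014 + 0.378259 = 0.9043. C = 1 - H(p) = 1 - 0.9043 = 0.0957

0.0957 bits


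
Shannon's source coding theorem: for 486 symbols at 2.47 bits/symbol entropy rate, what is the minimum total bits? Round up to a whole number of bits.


Minimum bits >= n * H = 486 * 2.47 = 1200.42, rounded up to a whole number of bits = 1201

1201 bits


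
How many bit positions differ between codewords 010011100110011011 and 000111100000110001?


Count differing positions: . ^ . ^ . . . . . ^ ^ . ^ . ^ . ^ . = 7 differences

7


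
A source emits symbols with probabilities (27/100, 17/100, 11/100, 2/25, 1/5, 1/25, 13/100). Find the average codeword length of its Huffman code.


Huffman construction (repeatedly merge the two least-probable nodes; each merge adds 1 bit to every symbol beneath it): 1/25 + 2/25 = 3/25; 11/100 + 3/25 = 23/100; 13/100 + 17/100 = 3/10; 1/5 + 23/100 = 43/100; 27/100 + 3/10 = 57/100; 43/100 + 57/100 = 1. Resulting codeword lengths (in the order the probabilities were given): (2, 3, 3, 4, 2, 4, 3). L_avg = sum(p_i * l_i) = 27/100*2 + 17/100*3 + 11/100*3 + 2/25*4 + 1/5*2 + 1/25*4 + 13/100*3 = 53/20 = 2.65

2.65 bits


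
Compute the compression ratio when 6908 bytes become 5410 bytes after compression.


Ratio = original / compressed = 6908 / 5410 = 1.2769

1.2769


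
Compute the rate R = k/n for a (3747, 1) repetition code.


Rate = k/n = 1/3747

1/3747


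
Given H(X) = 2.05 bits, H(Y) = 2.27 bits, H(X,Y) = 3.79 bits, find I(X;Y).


I(X;Y) = H(X) + H(Y) - H(X,Y) = 2.05 + 2.27 - 3.79 = 0.53

0.53 bits


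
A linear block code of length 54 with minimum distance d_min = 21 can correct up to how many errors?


Correction capability = floor((d-1)/2) = floor((21-1)/2) = 10

10 errors


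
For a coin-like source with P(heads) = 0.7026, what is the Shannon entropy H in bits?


H = -p*log2(p) - (1-p)*log2(1-p). -0.7026*log2(0.7026) = 0.357781; -0.2974*log2(0.2974) = 0.520308. H = 0.357781 + 0.520308 = 0.8781

0.8781 bits


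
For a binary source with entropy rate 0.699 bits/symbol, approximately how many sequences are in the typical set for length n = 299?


log2|A_typical| = nH = 299 * 0.699 = 209.001, so |A_typical| ~ 2^209.001 = 8.233e+62

8.233e+62


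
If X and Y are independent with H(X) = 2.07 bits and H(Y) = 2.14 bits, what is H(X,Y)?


For independent variables, H(X,Y) = H(X) + H(Y) = 2.07 + 2.14 = 4.21

4.21 bits


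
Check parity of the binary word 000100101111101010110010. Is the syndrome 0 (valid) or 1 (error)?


Syndrome = XOR of all bits = 0 XOR 0 XOR 0 XOR 1 XOR 0 XOR 0 XOR 1 XOR 0 XOR 1 XOR 1 XOR 1 XOR 1 XOR 1 XOR 0 XOR 1 XOR 0 XOR 1 XOR 0 XOR 1 XOR 1 XOR 0 XOR 0 XOR 1 XOR 0 = 0

0


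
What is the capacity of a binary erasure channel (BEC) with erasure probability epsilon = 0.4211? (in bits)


C = 1 - epsilon = 1 - 0.4211 = 0.5789

0.5789 bits


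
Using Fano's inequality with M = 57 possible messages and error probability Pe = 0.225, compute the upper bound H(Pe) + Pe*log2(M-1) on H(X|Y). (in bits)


H(Pe) = -Pe*log2(Pe) - (1-Pe)*log2(1-Pe) = -0.225*log2(0.225) - 0.775*log2(0.775) = 0.484201 + 0.284992 = 0.7692. Pe*log2(M-1) = 0.225*log2(56) = 1.306655. Bound = H(Pe) + Pe*log2(M-1) = 0.484201 + 0.284992 + 1.306655 = 2.0758

2.0758 bits


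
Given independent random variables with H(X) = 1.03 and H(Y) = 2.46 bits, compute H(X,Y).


For independent variables, H(X,Y) = H(X) + H(Y) = 1.03 + 2.46 = 3.49

3.49 bits


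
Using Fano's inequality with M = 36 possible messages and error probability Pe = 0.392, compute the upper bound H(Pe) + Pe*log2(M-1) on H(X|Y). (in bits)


H(Pe) = -Pe*log2(Pe) - (1-Pe)*log2(1-Pe) = -0.392*log2(0.392) - 0.608*log2(0.608) = 0.529621 + 0.436457 = 0.9661. Pe*log2(M-1) = 0.392*log2(35) = 2.010679. Bound = H(Pe) + Pe*log2(M-1) = 0.529621 + 0.436457 + 2.010679 = 2.9768

2.9768 bits


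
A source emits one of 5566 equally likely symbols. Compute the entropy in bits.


H = log2(n) = log2(5566) = 12.4424

12.4424 bits


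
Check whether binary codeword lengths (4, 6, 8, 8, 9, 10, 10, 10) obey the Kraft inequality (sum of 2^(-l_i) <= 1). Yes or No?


Kraft sum = sum(2^(-l_i)) = 0.0908, need <= 1. Result: satisfied (a binary prefix-free code with these lengths exists)

Yes


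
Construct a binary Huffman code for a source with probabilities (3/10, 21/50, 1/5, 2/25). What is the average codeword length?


Huffman construction (repeatedly merge the two least-probable nodes; each merge adds 1 bit to every symbol beneath it): 2/25 + 1/5 = 7/25; 7/25 + 3/10 = 29/50; 21/50 + 29/50 = 1. Resulting codeword lengths (in the order the probabilities were given): (2, 1, 3, 3). L_avg = sum(p_i * l_i) = 3/10*2 + 21/50*1 + 1/5*3 + 2/25*3 = 93/50 = 1.86

1.86 bits


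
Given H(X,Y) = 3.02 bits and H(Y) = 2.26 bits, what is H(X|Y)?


H(X|Y) = H(X,Y) - H(Y) = 3.02 - 2.26 = 0.76

0.76 bits


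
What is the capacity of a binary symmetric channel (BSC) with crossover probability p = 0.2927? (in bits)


H(p) = -p*log2(p) - (1-p)*log2(1-p) = -0.2927*log2(0.2927) - 0.7073*log2(0.7073) = 0.518812 + 0.353371 = 0.8722. C = 1 - H(p) = 1 - 0.8722 = 0.1278

0.1278 bits


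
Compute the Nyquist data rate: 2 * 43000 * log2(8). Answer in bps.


Rate = 2 * B * log2(M) = 2 * 43000 * 3.0 = 258000.0

258000.0 bps


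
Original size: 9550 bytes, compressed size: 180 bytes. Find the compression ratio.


Ratio = original / compressed = 9550 / 180 = 53.0556

53.0556


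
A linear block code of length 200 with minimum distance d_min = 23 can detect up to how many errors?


Detection capability = d_min - 1 = 23 - 1 = 22

22 errors


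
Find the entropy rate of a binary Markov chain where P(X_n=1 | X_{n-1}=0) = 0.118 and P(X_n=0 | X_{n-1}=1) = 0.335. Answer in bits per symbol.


Stationary distribution: pi_0 = p10/(p01+p10) = 0.7395, pi_1 = 0.2605. Entropy rate H' = pi_0*H(p01) + pi_1*H(p10) = 0.7395*0.5236 + 0.2605*0.92 = 0.6268

0.6268 bits/symbol


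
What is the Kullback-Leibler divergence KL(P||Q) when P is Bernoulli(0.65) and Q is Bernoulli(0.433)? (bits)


KL = p*log2(p/q) + (1-p)*log2((1-p)/(1-q)) = 0.65*log2(0.65/0.433) + 0.35*log2(0.35/0.567) = 0.1373

0.1373 bits


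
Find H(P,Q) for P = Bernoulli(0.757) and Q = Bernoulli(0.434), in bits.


H(P,Q) = -p*log2(q) - (1-p)*log2(1-q). -0.757*log2(0.434) = 0.911604; -0.243*log2(0.566) = 0.199534. H(P,Q) = 0.911604 + 0.199534 = 1.1111

1.1111 bits


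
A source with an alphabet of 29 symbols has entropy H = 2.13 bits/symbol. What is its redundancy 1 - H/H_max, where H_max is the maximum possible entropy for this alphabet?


H_max = log2(K) = log2(29) = 4.858 bits/symbol. Redundancy = 1 - H/H_max = 1 - 2.13/4.858 = 1 - 0.4385 = 0.5615

0.5615


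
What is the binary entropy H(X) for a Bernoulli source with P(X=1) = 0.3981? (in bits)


H = -p*log2(p) - (1-p)*log2(1-p). -0.3981*log2(0.3981) = 0.528994; -0.6019*log2(0.6019) = 0.440834. H = 0.528994 + 0.440834 = 0.9698

0.9698 bits


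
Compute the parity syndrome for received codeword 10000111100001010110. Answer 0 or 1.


Syndrome = XOR of all bits = 1 XOR 0 XOR 0 XOR 0 XOR 0 XOR 1 XOR 1 XOR 1 XOR 1 XOR 0 XOR 0 XOR 0 XOR 0 XOR 1 XOR 0 XOR 1 XOR 0 XOR 1 XOR 1 XOR 0 = 1

1


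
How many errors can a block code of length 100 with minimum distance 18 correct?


Correction capability = floor((d-1)/2) = floor((18-1)/2) = 8

8 errors


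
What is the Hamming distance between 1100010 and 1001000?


Count differing positions: . ^ . ^ . ^ . = 3 differences

3


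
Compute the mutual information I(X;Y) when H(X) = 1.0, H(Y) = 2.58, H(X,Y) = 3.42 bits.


I(X;Y) = H(X) + H(Y) - H(X,Y) = 1.0 + 2.58 - 3.42 = 0.16

0.16 bits


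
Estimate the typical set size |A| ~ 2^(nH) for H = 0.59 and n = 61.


log2|A_typical| = nH = 61 * 0.59 = 35.99, so |A_typical| ~ 2^35.99 = 6.824e+10

6.824e+10


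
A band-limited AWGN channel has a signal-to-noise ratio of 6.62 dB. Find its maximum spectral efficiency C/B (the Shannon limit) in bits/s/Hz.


SNR_linear = 10^(6.62/10) = 4.592; C/B = log2(1 + SNR_linear) = log2(1 + 4.592) = 2.4834

2.4834 bits/s/Hz


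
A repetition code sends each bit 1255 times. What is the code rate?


Rate = k/n = 1/1255

1/1255


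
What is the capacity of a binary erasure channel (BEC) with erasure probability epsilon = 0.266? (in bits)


C = 1 - epsilon = 1 - 0.266 = 0.734

0.734 bits


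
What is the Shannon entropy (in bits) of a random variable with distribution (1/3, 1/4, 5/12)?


H = -sum(p_i * log2(p_i)). Terms: -(1/3)*log2(1/3) = 0.528321; -(1/4)*log2(1/4) = 0.500000; -(5/12)*log2(5/12) = 0.526264. H = 0.528321 + 0.500000 + 0.526264 = 1.5546

1.5546 bits


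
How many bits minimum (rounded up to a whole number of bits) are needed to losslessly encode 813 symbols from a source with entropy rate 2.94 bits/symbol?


Minimum bits >= n * H = 813 * 2.94 = 2390.22, rounded up to a whole number of bits = 2391

2391 bits


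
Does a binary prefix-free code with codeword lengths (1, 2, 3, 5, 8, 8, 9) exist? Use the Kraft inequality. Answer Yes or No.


Kraft sum = sum(2^(-l_i)) = 0.916, need <= 1. Result: satisfied (a binary prefix-free code with these lengths exists)

Yes


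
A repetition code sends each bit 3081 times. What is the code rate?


Rate = k/n = 1/3081

1/3081


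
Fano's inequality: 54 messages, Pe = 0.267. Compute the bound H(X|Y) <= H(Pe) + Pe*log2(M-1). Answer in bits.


H(Pe) = -Pe*log2(Pe) - (1-Pe)*log2(1-Pe) = -0.267*log2(0.267) - 0.733*log2(0.733) = 0.508659 + 0.328468 = 0.8371. Pe*log2(M-1) = 0.267*log2(53) = 1.529355. Bound = H(Pe) + Pe*log2(M-1) = 0.508659 + 0.328468 + 1.529355 = 2.3665

2.3665 bits


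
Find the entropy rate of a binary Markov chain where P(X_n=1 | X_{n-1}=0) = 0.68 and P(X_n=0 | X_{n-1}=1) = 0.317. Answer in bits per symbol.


Stationary distribution: pi_0 = p10/(p01+p10) = 0.318, pi_1 = 0.682. Entropy rate H' = pi_0*H(p01) + pi_1*H(p10) = 0.318*0.9044 + 0.682*0.9011 = 0.9021

0.9021 bits/symbol


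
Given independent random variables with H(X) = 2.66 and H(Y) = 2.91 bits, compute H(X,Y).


For independent variables, H(X,Y) = H(X) + H(Y) = 2.66 + 2.91 = 5.57

5.57 bits


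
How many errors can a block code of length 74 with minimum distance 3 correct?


Correction capability = floor((d-1)/2) = floor((3-1)/2) = 1

1 errors


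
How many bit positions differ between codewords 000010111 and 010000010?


Count differing positions: . ^ . . ^ . ^ . ^ = 4 differences

4


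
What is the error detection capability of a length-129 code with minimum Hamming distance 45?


Detection capability = d_min - 1 = 45 - 1 = 44

44 errors


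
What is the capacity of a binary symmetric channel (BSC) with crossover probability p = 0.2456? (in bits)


H(p) = -p*log2(p) - (1-p)*log2(1-p) = -0.2456*log2(0.2456) - 0.7544*log2(0.7544) = 0.497492 + 0.306738 = 0.8042. C = 1 - H(p) = 1 - 0.8042 = 0.1958

0.1958 bits


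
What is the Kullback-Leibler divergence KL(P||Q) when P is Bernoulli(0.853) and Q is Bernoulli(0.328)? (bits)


KL = p*log2(p/q) + (1-p)*log2((1-p)/(1-q)) = 0.853*log2(0.853/0.328) + 0.147*log2(0.147/0.672) = 0.8538

0.8538 bits


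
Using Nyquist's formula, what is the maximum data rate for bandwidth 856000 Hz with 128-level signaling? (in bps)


Rate = 2 * B * log2(M) = 2 * 856000 * 7.0 = 11984000.0

11984000.0 bps


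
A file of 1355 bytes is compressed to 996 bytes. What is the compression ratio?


Ratio = original / compressed = 1355 / 996 = 1.3604

1.3604


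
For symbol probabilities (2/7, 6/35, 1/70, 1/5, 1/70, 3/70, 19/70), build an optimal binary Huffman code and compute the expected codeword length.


Huffman construction (repeatedly merge the two least-probable nodes; each merge adds 1 bit to every symbol beneath it): 1/70 + 1/70 = 1/35; 1/35 + 3/70 = 1/14; 1/14 + 6/35 = 17/70; 1/5 + 17/70 = 31/70; 19/70 + 2/7 = 39/70; 31/70 + 39/70 = 1. Resulting codeword lengths (in the order the probabilities were given): (2, 3, 5, 2, 5, 4, 2). L_avg = sum(p_i * l_i) = 2/7*2 + 6/35*3 + 1/70*5 + 1/5*2 + 1/70*5 + 3/70*4 + 19/70*2 = 82/35 = 2.3429

2.3429 bits


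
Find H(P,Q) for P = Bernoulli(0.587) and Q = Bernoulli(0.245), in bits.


H(P,Q) = -p*log2(q) - (1-p)*log2(1-q). -0.587*log2(0.245) = 1.191109; -0.413*log2(0.755) = 0.167451. H(P,Q) = 1.191109 + 0.167451 = 1.3586

1.3586 bits


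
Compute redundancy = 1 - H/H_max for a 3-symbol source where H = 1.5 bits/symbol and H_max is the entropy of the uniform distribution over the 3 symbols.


H_max = log2(K) = log2(3) = 1.585 bits/symbol. Redundancy = 1 - H/H_max = 1 - 1.5/1.585 = 1 - 0.9464 = 0.0536

0.0536


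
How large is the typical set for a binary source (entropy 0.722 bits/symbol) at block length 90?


log2|A_typical| = nH = 90 * 0.722 = 64.98, so |A_typical| ~ 2^64.98 = 3.639e+19

3.639e+19


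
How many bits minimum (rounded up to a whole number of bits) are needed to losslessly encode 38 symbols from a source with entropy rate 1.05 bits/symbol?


Minimum bits >= n * H = 38 * 1.05 = 39.9, rounded up to a whole number of bits = 40

40 bits


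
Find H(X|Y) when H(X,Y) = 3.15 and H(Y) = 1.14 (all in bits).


H(X|Y) = H(X,Y) - H(Y) = 3.15 - 1.14 = 2.01

2.01 bits


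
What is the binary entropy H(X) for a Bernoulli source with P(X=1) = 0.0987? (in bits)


H = -p*log2(p) - (1-p)*log2(1-p). -0.0987*log2(0.0987) = 0.329738; -0.9013*log2(0.9013) = 0.135124. H = 0.329738 + 0.135124 = 0.4649

0.4649 bits


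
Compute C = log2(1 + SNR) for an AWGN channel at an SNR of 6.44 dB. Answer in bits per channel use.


SNR_linear = 10^(6.44/10) = 4.4055; C = log2(1 + SNR_linear) = log2(1 + 4.4055) = 2.4344

2.4344 bits/channel use


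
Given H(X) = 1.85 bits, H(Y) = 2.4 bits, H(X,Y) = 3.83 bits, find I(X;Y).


I(X;Y) = H(X) + H(Y) - H(X,Y) = 1.85 + 2.4 - 3.83 = 0.42

0.42 bits


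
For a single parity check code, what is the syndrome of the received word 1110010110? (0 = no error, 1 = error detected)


Syndrome = XOR of all bits = 1 XOR 1 XOR 1 XOR 0 XOR 0 XOR 1 XOR 0 XOR 1 XOR 1 XOR 0 = 0

0


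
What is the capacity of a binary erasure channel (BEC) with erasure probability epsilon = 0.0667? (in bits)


C = 1 - epsilon = 1 - 0.0667 = 0.9333

0.9333 bits


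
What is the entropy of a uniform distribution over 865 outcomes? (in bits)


H = log2(n) = log2(865) = 9.7566

9.7566 bits


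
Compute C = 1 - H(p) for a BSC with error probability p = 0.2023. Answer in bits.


H(p) = -p*log2(p) - (1-p)*log2(1-p) = -0.2023*log2(0.2023) - 0.7977*log2(0.7977) = 0.466389 + 0.260115 = 0.7265. C = 1 - H(p) = 1 - 0.7265 = 0.2735

0.2735 bits


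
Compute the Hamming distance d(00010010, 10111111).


Count differing positions: ^ . ^ . ^ ^ . ^ = 5 differences

5


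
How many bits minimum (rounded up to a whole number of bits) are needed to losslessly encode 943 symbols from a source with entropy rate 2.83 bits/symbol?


Minimum bits >= n * H = 943 * 2.83 = 2668.69, rounded up to a whole number of bits = 2669

2669 bits


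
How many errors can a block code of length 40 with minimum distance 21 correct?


Correction capability = floor((d-1)/2) = floor((21-1)/2) = 10

10 errors


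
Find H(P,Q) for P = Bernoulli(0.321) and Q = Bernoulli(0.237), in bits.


H(P,Q) = -p*log2(q) - (1-p)*log2(1-q). -0.321*log2(0.237) = 0.666730; -0.679*log2(0.763) = 0.264976. H(P,Q) = 0.666730 + 0.264976 = 0.9317

0.9317 bits


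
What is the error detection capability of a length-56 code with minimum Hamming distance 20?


Detection capability = d_min - 1 = 20 - 1 = 19

19 errors


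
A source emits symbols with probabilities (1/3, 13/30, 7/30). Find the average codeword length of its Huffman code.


Huffman construction (repeatedly merge the two least-probable nodes; each merge adds 1 bit to every symbol beneath it): 7/30 + 1/3 = 17/30; 13/30 + 17/30 = 1. Resulting codeword lengths (in the order the probabilities were given): (2, 1, 2). L_avg = sum(p_i * l_i) = 1/3*2 + 13/30*1 + 7/30*2 = 47/30 = 1.5667

1.5667 bits


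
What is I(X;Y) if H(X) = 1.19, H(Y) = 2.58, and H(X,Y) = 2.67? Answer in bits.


I(X;Y) = H(X) + H(Y) - H(X,Y) = 1.19 + 2.58 - 2.67 = 1.1

1.1 bits


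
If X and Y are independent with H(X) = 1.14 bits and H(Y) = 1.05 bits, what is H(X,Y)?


For independent variables, H(X,Y) = H(X) + H(Y) = 1.14 + 1.05 = 2.19

2.19 bits


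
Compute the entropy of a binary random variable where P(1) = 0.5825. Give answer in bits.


H = -p*log2(p) - (1-p)*log2(1-p). -0.5825*log2(0.5825) = 0.454158; -0.4175*log2(0.4175) = 0.526113. H = 0.454158 + 0.526113 = 0.9803

0.9803 bits


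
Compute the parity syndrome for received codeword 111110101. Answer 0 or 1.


Syndrome = XOR of all bits = 1 XOR 1 XOR 1 XOR 1 XOR 1 XOR 0 XOR 1 XOR 0 XOR 1 = 1

1


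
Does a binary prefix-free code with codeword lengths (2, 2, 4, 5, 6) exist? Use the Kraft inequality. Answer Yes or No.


Kraft sum = sum(2^(-l_i)) = 0.6094, need <= 1. Result: satisfied (a binary prefix-free code with these lengths exists)

Yes


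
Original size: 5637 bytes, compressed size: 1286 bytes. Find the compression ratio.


Ratio = original / compressed = 5637 / 1286 = 4.3834

4.3834


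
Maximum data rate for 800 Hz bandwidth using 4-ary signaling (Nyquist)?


Rate = 2 * B * log2(M) = 2 * 800 * 2.0 = 3200.0

3200.0 bps


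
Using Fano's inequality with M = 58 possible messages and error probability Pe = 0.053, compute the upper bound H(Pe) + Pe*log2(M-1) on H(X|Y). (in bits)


H(Pe) = -Pe*log2(Pe) - (1-Pe)*log2(1-Pe) = -0.053*log2(0.053) - 0.947*log2(0.947) = 0.224607 + 0.074400 = 0.299. Pe*log2(M-1) = 0.053*log2(57) = 0.309143. Bound = H(Pe) + Pe*log2(M-1) = 0.224607 + 0.074400 + 0.309143 = 0.6081

0.6081 bits


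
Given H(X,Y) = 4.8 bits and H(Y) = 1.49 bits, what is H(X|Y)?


H(X|Y) = H(X,Y) - H(Y) = 4.8 - 1.49 = 3.31

3.31 bits


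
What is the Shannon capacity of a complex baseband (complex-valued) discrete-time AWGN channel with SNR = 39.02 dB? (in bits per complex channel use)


SNR_linear = 10^(39.02/10) = 7979.9469; C = log2(1 + SNR_linear) = log2(1 + 7979.9469) = 12.9623

12.9623 bits/channel use


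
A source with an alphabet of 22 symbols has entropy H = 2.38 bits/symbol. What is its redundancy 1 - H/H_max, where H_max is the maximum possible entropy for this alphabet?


H_max = log2(K) = log2(22) = 4.4594 bits/symbol. Redundancy = 1 - H/H_max = 1 - 2.38/4.4594 = 1 - 0.5337 = 0.4663

0.4663


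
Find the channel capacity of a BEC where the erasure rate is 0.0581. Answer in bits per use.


C = 1 - epsilon = 1 - 0.0581 = 0.9419

0.9419 bits


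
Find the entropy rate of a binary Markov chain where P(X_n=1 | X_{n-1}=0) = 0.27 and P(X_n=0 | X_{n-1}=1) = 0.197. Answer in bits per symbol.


Stationary distribution: pi_0 = p10/(p01+p10) = 0.4218, pi_1 = 0.5782. Entropy rate H' = pi_0*H(p01) + pi_1*H(p10) = 0.4218*0.8415 + 0.5782*0.7159 = 0.7689

0.7689 bits/symbol


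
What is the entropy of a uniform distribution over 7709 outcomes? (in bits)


H = log2(n) = log2(7709) = 12.9123

12.9123 bits


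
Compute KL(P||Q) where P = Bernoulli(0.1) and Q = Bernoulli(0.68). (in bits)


KL = p*log2(p/q) + (1-p)*log2((1-p)/(1-q)) = 0.1*log2(0.1/0.68) + 0.9*log2(0.9/0.32) = 1.0661

1.0661 bits


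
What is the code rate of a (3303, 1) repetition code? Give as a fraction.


Rate = k/n = 1/3303

1/3303


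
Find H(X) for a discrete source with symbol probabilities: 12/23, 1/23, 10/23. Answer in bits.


H = -sum(p_i * log2(p_i)). Terms: -(12/23)*log2(12/23) = 0.489704; -(1/23)*log2(1/23) = 0.196677; -(10/23)*log2(10/23) = 0.522450. H = 0.489704 + 0.196677 + 0.522450 = 1.2088

1.2088 bits


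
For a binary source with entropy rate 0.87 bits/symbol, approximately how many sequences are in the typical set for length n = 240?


log2|A_typical| = nH = 240 * 0.87 = 208.8, so |A_typical| ~ 2^208.8 = 7.162e+62

7.162e+62


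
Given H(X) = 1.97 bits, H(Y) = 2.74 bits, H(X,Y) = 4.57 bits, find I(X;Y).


I(X;Y) = H(X) + H(Y) - H(X,Y) = 1.97 + 2.74 - 4.57 = 0.14

0.14 bits


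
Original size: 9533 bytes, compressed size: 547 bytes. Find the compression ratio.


Ratio = original / compressed = 9533 / 547 = 17.4278

17.4278


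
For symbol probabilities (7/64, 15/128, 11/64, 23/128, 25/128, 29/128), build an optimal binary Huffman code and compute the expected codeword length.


Huffman construction (repeatedly merge the two least-probable nodes; each merge adds 1 bit to every symbol beneath it): 7/64 + 15/128 = 29/128; 11/64 + 23/128 = 45/128; 25/128 + 29/128 = 27/64; 29/128 + 45/128 = 37/64; 27/64 + 37/64 = 1. Resulting codeword lengths (in the order the probabilities were given): (3, 3, 3, 3, 2, 2). L_avg = sum(p_i * l_i) = 7/64*3 + 15/128*3 + 11/64*3 + 23/128*3 + 25/128*2 + 29/128*2 = 165/64 = 2.5781

2.5781 bits


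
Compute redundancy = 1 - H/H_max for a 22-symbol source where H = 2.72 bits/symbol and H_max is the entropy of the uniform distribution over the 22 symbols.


H_max = log2(K) = log2(22) = 4.4594 bits/symbol. Redundancy = 1 - H/H_max = 1 - 2.72/4.4594 = 1 - 0.6099 = 0.3901

0.3901


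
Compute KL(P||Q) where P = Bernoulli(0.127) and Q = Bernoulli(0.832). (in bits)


KL = p*log2(p/q) + (1-p)*log2((1-p)/(1-q)) = 0.127*log2(0.127/0.832) + 0.873*log2(0.873/0.168) = 1.7312

1.7312 bits


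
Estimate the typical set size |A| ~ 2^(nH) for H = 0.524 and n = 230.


log2|A_typical| = nH = 230 * 0.524 = 120.52, so |A_typical| ~ 2^120.52 = 1.906e+36

1.906e+36


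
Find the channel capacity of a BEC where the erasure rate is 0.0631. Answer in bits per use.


C = 1 - epsilon = 1 - 0.0631 = 0.9369

0.9369 bits


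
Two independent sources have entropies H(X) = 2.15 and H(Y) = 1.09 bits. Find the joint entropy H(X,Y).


For independent variables, H(X,Y) = H(X) + H(Y) = 2.15 + 1.09 = 3.24

3.24 bits


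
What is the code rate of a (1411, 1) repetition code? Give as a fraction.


Rate = k/n = 1/1411

1/1411


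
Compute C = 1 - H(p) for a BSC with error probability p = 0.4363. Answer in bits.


H(p) = -p*log2(p) - (1-p)*log2(1-p) = -0.4363*log2(0.4363) - 0.5637*log2(0.5637) = 0.522080 + 0.466180 = 0.9883. C = 1 - H(p) = 1 - 0.9883 = 0.0117

0.0117 bits


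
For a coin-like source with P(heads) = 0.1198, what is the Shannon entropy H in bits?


H = -p*log2(p) - (1-p)*log2(1-p). -0.1198*log2(0.1198) = 0.366744; -0.8802*log2(0.8802) = 0.162042. H = 0.366744 + 0.162042 = 0.5288

0.5288 bits


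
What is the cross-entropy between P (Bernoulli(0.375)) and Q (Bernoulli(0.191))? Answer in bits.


H(P,Q) = -p*log2(q) - (1-p)*log2(1-q). -0.375*log2(0.191) = 0.895633; -0.625*log2(0.809) = 0.191118. H(P,Q) = 0.895633 + 0.191118 = 1.0868

1.0868 bits


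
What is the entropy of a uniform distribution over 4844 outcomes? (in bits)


H = log2(n) = log2(4844) = 12.242

12.242 bits


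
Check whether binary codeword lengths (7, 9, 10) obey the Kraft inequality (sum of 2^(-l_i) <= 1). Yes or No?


Kraft sum = sum(2^(-l_i)) = 0.0107, need <= 1. Result: satisfied (a binary prefix-free code with these lengths exists)

Yes


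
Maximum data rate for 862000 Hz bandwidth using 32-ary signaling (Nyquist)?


Rate = 2 * B * log2(M) = 2 * 862000 * 5.0 = 8620000.0

8620000.0 bps


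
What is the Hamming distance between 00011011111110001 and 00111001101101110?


Count differing positions: . . ^ . . . ^ . . ^ . . ^ ^ ^ ^ ^ = 8 differences

8


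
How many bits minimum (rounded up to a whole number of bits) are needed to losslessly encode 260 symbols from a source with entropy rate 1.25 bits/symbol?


Minimum bits >= n * H = 260 * 1.25 = 325.0, rounded up to a whole number of bits = 325

325 bits


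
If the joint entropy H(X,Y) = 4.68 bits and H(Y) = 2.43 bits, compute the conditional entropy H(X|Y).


H(X|Y) = H(X,Y) - H(Y) = 4.68 - 2.43 = 2.25

2.25 bits


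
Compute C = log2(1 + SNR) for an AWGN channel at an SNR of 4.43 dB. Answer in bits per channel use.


SNR_linear = 10^(4.43/10) = 2.7733; C = log2(1 + SNR_linear) = log2(1 + 2.7733) = 1.9158

1.9158 bits/channel use


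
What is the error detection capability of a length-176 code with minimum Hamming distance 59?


Detection capability = d_min - 1 = 59 - 1 = 58

58 errors


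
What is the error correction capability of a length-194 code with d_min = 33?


Correction capability = floor((d-1)/2) = floor((33-1)/2) = 16

16 errors


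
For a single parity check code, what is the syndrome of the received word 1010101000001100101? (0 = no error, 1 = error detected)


Syndrome = XOR of all bits = 1 XOR 0 XOR 1 XOR 0 XOR 1 XOR 0 XOR 1 XOR 0 XOR 0 XOR 0 XOR 0 XOR 0 XOR 1 XOR 1 XOR 0 XOR 0 XOR 1 XOR 0 XOR 1 = 0

0


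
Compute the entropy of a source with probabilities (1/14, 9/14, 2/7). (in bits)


H = -sum(p_i * log2(p_i)). Terms: -(1/14)*log2(1/14) = 0.271954; -(9/14)*log2(9/14) = 0.409776; -(2/7)*log2(2/7) = 0.516387. H = 0.271954 + 0.409776 + 0.516387 = 1.1981

1.1981 bits


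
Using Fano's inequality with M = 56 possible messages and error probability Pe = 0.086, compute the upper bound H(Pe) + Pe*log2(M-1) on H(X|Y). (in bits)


H(Pe) = -Pe*log2(Pe) - (1-Pe)*log2(1-Pe) = -0.086*log2(0.086) - 0.914*log2(0.914) = 0.304399 + 0.118577 = 0.423. Pe*log2(M-1) = 0.086*log2(55) = 0.497197. Bound = H(Pe) + Pe*log2(M-1) = 0.304399 + 0.118577 + 0.497197 = 0.9202

0.9202 bits


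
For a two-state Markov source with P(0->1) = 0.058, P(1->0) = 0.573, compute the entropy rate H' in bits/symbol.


Stationary distribution: pi_0 = p10/(p01+p10) = 0.9081, pi_1 = 0.0919. Entropy rate H' = pi_0*H(p01) + pi_1*H(p10) = 0.9081*0.3195 + 0.0919*0.9846 = 0.3806

0.3806 bits/symbol


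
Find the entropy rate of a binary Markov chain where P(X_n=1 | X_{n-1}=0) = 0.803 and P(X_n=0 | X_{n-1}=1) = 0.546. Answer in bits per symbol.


Stationary distribution: pi_0 = p10/(p01+p10) = 0.4047, pi_1 = 0.5953. Entropy rate H' = pi_0*H(p01) + pi_1*H(p10) = 0.4047*0.7159 + 0.5953*0.9939 = 0.8814

0.8814 bits/symbol


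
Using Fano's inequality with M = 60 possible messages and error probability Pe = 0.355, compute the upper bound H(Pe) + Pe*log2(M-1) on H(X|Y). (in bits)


H(Pe) = -Pe*log2(Pe) - (1-Pe)*log2(1-Pe) = -0.355*log2(0.355) - 0.645*log2(0.645) = 0.530409 + 0.408046 = 0.9385. Pe*log2(M-1) = 0.355*log2(59) = 2.088338. Bound = H(Pe) + Pe*log2(M-1) = 0.530409 + 0.408046 + 2.088338 = 3.0268

3.0268 bits


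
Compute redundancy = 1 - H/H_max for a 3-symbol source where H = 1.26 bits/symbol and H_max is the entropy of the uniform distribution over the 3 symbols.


H_max = log2(K) = log2(3) = 1.585 bits/symbol. Redundancy = 1 - H/H_max = 1 - 1.26/1.585 = 1 - 0.795 = 0.205

0.205


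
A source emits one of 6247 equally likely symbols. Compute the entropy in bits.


H = log2(n) = log2(6247) = 12.6089

12.6089 bits


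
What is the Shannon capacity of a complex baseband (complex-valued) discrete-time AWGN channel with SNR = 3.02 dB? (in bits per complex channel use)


SNR_linear = 10^(3.02/10) = 2.0045; C = log2(1 + SNR_linear) = log2(1 + 2.0045) = 1.5871

1.5871 bits/channel use


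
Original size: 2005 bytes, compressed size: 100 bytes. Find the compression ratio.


Ratio = original / compressed = 2005 / 100 = 20.05

20.05
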